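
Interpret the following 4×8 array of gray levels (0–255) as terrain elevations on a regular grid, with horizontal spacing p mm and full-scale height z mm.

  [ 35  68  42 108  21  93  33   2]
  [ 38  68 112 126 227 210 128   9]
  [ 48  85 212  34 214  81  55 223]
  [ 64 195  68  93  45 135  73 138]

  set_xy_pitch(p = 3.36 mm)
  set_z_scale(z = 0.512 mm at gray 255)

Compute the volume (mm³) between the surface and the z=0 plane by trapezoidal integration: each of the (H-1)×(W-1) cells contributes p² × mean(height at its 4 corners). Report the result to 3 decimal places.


51.178

height_mm = gray/255 × 0.512; cell vol = 3.36² × mean(4 corners)
unit = 3.36² × 0.512 / (4×255) = 0.00566694 mm³ per gray-sum
row 0: Σ corner-gray over 7 cells = 2556  → 14.4847
row 1: Σ corner-gray over 7 cells = 3422  → 19.3923
row 2: Σ corner-gray over 7 cells = 3053  → 17.3012
Σ rows: total corner-gray = 9031  → 51.1781 mm³


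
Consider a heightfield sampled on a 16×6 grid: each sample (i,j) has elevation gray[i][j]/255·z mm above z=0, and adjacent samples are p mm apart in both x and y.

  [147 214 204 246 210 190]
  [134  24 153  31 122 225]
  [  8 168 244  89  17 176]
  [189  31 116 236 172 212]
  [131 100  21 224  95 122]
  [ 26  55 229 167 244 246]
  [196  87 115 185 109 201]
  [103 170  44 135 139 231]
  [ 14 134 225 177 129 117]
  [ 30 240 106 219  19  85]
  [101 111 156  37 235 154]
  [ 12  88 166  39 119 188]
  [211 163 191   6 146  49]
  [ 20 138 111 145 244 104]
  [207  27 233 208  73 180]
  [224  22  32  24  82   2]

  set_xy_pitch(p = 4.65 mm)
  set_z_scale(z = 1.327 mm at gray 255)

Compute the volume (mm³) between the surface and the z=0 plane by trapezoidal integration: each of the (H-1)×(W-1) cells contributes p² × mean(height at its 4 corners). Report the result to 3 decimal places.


1114.050

height_mm = gray/255 × 1.327; cell vol = 4.65² × mean(4 corners)
unit = 4.65² × 1.327 / (4×255) = 0.0281304 mm³ per gray-sum
row 0: Σ corner-gray over 5 cells = 3104  → 87.3169
row 1: Σ corner-gray over 5 cells = 2239  → 62.9841
row 2: Σ corner-gray over 5 cells = 2731  → 76.8243
row 3: Σ corner-gray over 5 cells = 2644  → 74.3769
row 4: Σ corner-gray over 5 cells = 2795  → 78.6246
row 5: Σ corner-gray over 5 cells = 3051  → 85.8260
row 6: Σ corner-gray over 5 cells = 2699  → 75.9241
row 7: Σ corner-gray over 5 cells = 2771  → 77.9495
row 8: Σ corner-gray over 5 cells = 2744  → 77.1900
row 9: Σ corner-gray over 5 cells = 2616  → 73.5893
row 10: Σ corner-gray over 5 cells = 2357  → 66.3035
row 11: Σ corner-gray over 5 cells = 2296  → 64.5875
row 12: Σ corner-gray over 5 cells = 2672  → 75.1646
row 13: Σ corner-gray over 5 cells = 2869  → 80.7063
row 14: Σ corner-gray over 5 cells = 2015  → 56.6829
Σ rows: total corner-gray = 39603  → 1114.0502 mm³


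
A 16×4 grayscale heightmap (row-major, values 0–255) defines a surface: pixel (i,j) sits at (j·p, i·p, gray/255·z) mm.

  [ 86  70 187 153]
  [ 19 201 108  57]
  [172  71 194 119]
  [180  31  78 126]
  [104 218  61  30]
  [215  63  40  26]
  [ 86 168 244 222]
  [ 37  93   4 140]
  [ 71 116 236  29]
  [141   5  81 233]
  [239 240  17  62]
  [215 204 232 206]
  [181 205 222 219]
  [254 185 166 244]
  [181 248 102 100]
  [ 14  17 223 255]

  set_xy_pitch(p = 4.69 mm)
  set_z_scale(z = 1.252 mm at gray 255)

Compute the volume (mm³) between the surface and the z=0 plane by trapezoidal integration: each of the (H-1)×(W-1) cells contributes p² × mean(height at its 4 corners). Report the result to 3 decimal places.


665.529

height_mm = gray/255 × 1.252; cell vol = 4.69² × mean(4 corners)
unit = 4.69² × 1.252 / (4×255) = 0.0269991 mm³ per gray-sum
row 0: Σ corner-gray over 3 cells = 1447  → 39.0677
row 1: Σ corner-gray over 3 cells = 1515  → 40.9037
row 2: Σ corner-gray over 3 cells = 1345  → 36.3138
row 3: Σ corner-gray over 3 cells = 1216  → 32.8309
row 4: Σ corner-gray over 3 cells = 1139  → 30.7520
row 5: Σ corner-gray over 3 cells = 1579  → 42.6316
row 6: Σ corner-gray over 3 cells = 1503  → 40.5797
row 7: Σ corner-gray over 3 cells = 1175  → 31.7240
row 8: Σ corner-gray over 3 cells = 1350  → 36.4488
row 9: Σ corner-gray over 3 cells = 1361  → 36.7458
row 10: Σ corner-gray over 3 cells = 2108  → 56.9142
row 11: Σ corner-gray over 3 cells = 2547  → 68.7668
row 12: Σ corner-gray over 3 cells = 2454  → 66.2559
row 13: Σ corner-gray over 3 cells = 2181  → 58.8851
row 14: Σ corner-gray over 3 cells = 1730  → 46.7085
Σ rows: total corner-gray = 24650  → 665.5287 mm³


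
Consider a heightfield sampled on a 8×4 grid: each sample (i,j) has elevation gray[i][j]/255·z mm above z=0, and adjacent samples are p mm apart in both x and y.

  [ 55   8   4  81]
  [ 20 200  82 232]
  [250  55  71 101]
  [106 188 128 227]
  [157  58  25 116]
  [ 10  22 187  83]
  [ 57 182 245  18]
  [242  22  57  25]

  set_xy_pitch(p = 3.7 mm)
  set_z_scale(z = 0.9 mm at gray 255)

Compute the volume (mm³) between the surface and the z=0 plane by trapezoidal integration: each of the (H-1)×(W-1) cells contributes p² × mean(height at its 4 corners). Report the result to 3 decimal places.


110.056

height_mm = gray/255 × 0.9; cell vol = 3.7² × mean(4 corners)
unit = 3.7² × 0.9 / (4×255) = 0.0120794 mm³ per gray-sum
row 0: Σ corner-gray over 3 cells = 976  → 11.7895
row 1: Σ corner-gray over 3 cells = 1419  → 17.1407
row 2: Σ corner-gray over 3 cells = 1568  → 18.9405
row 3: Σ corner-gray over 3 cells = 1404  → 16.9595
row 4: Σ corner-gray over 3 cells = 950  → 11.4754
row 5: Σ corner-gray over 3 cells = 1440  → 17.3944
row 6: Σ corner-gray over 3 cells = 1354  → 16.3555
Σ rows: total corner-gray = 9111  → 110.0555 mm³


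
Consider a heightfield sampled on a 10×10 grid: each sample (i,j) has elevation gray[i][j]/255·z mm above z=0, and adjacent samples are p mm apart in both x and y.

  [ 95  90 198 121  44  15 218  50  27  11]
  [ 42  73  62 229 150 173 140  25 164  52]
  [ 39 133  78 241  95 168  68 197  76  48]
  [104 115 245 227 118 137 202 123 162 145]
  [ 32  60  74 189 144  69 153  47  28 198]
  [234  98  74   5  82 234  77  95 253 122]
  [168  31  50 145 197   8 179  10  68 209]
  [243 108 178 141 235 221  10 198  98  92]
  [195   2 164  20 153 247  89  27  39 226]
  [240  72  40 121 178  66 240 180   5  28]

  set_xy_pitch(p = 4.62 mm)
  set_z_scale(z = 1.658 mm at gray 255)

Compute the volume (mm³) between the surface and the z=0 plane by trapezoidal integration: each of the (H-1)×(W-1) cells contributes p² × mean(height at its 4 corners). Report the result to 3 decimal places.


height_mm = gray/255 × 1.658; cell vol = 4.62² × mean(4 corners)
unit = 4.62² × 1.658 / (4×255) = 0.0346951 mm³ per gray-sum
row 0: Σ corner-gray over 9 cells = 3758  → 130.3842
row 1: Σ corner-gray over 9 cells = 4325  → 150.0564
row 2: Σ corner-gray over 9 cells = 5106  → 177.1532
row 3: Σ corner-gray over 9 cells = 4665  → 161.8527
row 4: Σ corner-gray over 9 cells = 3950  → 137.0457
row 5: Σ corner-gray over 9 cells = 3945  → 136.8722
row 6: Σ corner-gray over 9 cells = 4466  → 154.9484
row 7: Σ corner-gray over 9 cells = 4616  → 160.1526
row 8: Σ corner-gray over 9 cells = 3975  → 137.9131
Σ rows: total corner-gray = 38806  → 1346.3786 mm³

1346.379


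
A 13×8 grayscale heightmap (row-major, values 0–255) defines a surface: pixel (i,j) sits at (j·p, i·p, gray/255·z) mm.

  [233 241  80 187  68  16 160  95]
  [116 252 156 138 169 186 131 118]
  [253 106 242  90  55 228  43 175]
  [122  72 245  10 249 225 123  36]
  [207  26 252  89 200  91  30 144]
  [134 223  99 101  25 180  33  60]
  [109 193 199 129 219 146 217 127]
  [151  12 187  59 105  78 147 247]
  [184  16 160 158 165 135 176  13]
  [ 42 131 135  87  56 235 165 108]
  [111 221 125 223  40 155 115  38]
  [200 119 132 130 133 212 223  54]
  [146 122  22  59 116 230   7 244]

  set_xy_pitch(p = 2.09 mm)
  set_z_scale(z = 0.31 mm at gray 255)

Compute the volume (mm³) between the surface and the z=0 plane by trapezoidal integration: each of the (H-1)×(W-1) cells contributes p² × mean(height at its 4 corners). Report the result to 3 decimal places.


60.616

height_mm = gray/255 × 0.31; cell vol = 2.09² × mean(4 corners)
unit = 2.09² × 0.31 / (4×255) = 0.00132756 mm³ per gray-sum
row 0: Σ corner-gray over 7 cells = 4130  → 5.4828
row 1: Σ corner-gray over 7 cells = 4254  → 5.6474
row 2: Σ corner-gray over 7 cells = 3962  → 5.2598
row 3: Σ corner-gray over 7 cells = 3733  → 4.9558
row 4: Σ corner-gray over 7 cells = 3243  → 4.3053
row 5: Σ corner-gray over 7 cells = 3958  → 5.2545
row 6: Σ corner-gray over 7 cells = 4016  → 5.3315
row 7: Σ corner-gray over 7 cells = 3391  → 4.5018
row 8: Σ corner-gray over 7 cells = 3585  → 4.7593
row 9: Σ corner-gray over 7 cells = 3675  → 4.8788
row 10: Σ corner-gray over 7 cells = 4059  → 5.3886
row 11: Σ corner-gray over 7 cells = 3654  → 4.8509
Σ rows: total corner-gray = 45660  → 60.6164 mm³


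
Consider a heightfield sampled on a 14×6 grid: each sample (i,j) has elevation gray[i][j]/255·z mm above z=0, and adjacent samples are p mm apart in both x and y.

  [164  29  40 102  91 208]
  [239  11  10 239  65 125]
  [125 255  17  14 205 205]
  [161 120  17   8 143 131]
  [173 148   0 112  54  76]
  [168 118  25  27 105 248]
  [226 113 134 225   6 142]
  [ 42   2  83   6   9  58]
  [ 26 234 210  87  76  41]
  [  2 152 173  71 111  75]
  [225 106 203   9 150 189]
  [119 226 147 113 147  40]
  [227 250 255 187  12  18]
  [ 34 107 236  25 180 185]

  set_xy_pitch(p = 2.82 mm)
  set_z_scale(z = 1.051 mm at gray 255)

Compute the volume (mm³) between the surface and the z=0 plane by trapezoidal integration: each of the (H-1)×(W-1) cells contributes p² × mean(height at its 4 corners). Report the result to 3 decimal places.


238.718

height_mm = gray/255 × 1.051; cell vol = 2.82² × mean(4 corners)
unit = 2.82² × 1.051 / (4×255) = 0.00819409 mm³ per gray-sum
row 0: Σ corner-gray over 5 cells = 1910  → 15.6507
row 1: Σ corner-gray over 5 cells = 2326  → 19.0595
row 2: Σ corner-gray over 5 cells = 2180  → 17.8631
row 3: Σ corner-gray over 5 cells = 1745  → 14.2987
row 4: Σ corner-gray over 5 cells = 1843  → 15.1017
row 5: Σ corner-gray over 5 cells = 2290  → 18.7645
row 6: Σ corner-gray over 5 cells = 1624  → 13.3072
row 7: Σ corner-gray over 5 cells = 1581  → 12.9549
row 8: Σ corner-gray over 5 cells = 2372  → 19.4364
row 9: Σ corner-gray over 5 cells = 2441  → 20.0018
row 10: Σ corner-gray over 5 cells = 2775  → 22.7386
row 11: Σ corner-gray over 5 cells = 3078  → 25.2214
row 12: Σ corner-gray over 5 cells = 2968  → 24.3201
Σ rows: total corner-gray = 29133  → 238.7184 mm³


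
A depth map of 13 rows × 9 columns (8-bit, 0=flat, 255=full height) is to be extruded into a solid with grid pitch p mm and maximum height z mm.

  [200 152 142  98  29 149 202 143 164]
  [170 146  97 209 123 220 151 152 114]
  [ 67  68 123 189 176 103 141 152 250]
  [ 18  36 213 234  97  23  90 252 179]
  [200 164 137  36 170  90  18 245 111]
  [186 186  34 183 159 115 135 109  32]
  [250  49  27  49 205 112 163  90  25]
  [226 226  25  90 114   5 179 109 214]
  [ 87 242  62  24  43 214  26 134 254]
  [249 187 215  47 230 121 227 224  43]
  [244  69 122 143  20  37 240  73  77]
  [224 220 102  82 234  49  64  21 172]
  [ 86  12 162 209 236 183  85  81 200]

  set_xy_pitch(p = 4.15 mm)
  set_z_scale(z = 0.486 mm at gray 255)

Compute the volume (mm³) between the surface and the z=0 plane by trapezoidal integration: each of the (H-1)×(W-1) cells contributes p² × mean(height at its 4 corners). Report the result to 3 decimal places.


height_mm = gray/255 × 0.486; cell vol = 4.15² × mean(4 corners)
unit = 4.15² × 0.486 / (4×255) = 0.00820601 mm³ per gray-sum
row 0: Σ corner-gray over 8 cells = 4674  → 38.3549
row 1: Σ corner-gray over 8 cells = 4701  → 38.5765
row 2: Σ corner-gray over 8 cells = 4308  → 35.3515
row 3: Σ corner-gray over 8 cells = 4118  → 33.7924
row 4: Σ corner-gray over 8 cells = 4091  → 33.5708
row 5: Σ corner-gray over 8 cells = 3725  → 30.5674
row 6: Σ corner-gray over 8 cells = 3601  → 29.5499
row 7: Σ corner-gray over 8 cells = 3767  → 30.9121
row 8: Σ corner-gray over 8 cells = 4625  → 37.9528
row 9: Σ corner-gray over 8 cells = 4523  → 37.1158
row 10: Σ corner-gray over 8 cells = 3669  → 30.1079
row 11: Σ corner-gray over 8 cells = 4162  → 34.1534
Σ rows: total corner-gray = 49964  → 410.0053 mm³

410.005


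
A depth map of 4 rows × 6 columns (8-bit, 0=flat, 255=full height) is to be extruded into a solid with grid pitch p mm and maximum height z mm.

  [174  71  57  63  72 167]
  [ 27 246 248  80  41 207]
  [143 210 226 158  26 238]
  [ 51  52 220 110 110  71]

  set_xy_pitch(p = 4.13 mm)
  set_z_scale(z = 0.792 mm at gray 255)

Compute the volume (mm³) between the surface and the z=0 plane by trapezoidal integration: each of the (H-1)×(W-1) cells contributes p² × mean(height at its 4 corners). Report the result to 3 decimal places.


height_mm = gray/255 × 0.792; cell vol = 4.13² × mean(4 corners)
unit = 4.13² × 0.792 / (4×255) = 0.0132442 mm³ per gray-sum
row 0: Σ corner-gray over 5 cells = 2331  → 30.8722
row 1: Σ corner-gray over 5 cells = 3085  → 40.8583
row 2: Σ corner-gray over 5 cells = 2727  → 36.1169
Σ rows: total corner-gray = 8143  → 107.8474 mm³

107.847


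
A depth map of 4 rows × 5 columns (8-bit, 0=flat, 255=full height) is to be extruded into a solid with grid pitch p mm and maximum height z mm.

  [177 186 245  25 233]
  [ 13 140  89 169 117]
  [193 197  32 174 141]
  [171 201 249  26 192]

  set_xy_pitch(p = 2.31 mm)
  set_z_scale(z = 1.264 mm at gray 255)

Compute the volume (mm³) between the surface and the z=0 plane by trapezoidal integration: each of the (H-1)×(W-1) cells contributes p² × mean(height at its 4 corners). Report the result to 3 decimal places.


height_mm = gray/255 × 1.264; cell vol = 2.31² × mean(4 corners)
unit = 2.31² × 1.264 / (4×255) = 0.00661258 mm³ per gray-sum
row 0: Σ corner-gray over 4 cells = 2248  → 14.8651
row 1: Σ corner-gray over 4 cells = 2066  → 13.6616
row 2: Σ corner-gray over 4 cells = 2455  → 16.2339
Σ rows: total corner-gray = 6769  → 44.7605 mm³

44.761


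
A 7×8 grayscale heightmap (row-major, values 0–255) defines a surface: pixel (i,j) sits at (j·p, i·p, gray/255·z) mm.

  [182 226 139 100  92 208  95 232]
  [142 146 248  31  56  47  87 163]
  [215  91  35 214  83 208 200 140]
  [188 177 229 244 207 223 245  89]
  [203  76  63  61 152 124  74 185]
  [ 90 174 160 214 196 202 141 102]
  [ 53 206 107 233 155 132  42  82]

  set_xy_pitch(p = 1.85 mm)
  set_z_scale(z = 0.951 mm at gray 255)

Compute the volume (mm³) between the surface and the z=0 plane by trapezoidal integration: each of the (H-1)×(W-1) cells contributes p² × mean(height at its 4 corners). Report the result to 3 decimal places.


78.769

height_mm = gray/255 × 0.951; cell vol = 1.85² × mean(4 corners)
unit = 1.85² × 0.951 / (4×255) = 0.00319098 mm³ per gray-sum
row 0: Σ corner-gray over 7 cells = 3669  → 11.7077
row 1: Σ corner-gray over 7 cells = 3552  → 11.3344
row 2: Σ corner-gray over 7 cells = 4944  → 15.7762
row 3: Σ corner-gray over 7 cells = 4415  → 14.0882
row 4: Σ corner-gray over 7 cells = 3854  → 12.2980
row 5: Σ corner-gray over 7 cells = 4251  → 13.5648
Σ rows: total corner-gray = 24685  → 78.7693 mm³


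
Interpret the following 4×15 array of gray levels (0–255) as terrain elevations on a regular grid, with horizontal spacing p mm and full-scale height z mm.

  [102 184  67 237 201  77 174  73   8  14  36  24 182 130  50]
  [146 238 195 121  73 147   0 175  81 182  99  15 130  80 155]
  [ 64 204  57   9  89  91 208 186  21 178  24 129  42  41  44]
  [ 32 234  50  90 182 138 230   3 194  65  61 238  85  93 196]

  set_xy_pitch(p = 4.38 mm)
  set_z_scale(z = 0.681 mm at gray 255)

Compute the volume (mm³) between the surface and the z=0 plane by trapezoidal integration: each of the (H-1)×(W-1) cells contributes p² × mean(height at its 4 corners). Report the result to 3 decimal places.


238.211

height_mm = gray/255 × 0.681; cell vol = 4.38² × mean(4 corners)
unit = 4.38² × 0.681 / (4×255) = 0.0128084 mm³ per gray-sum
row 0: Σ corner-gray over 14 cells = 6339  → 81.1925
row 1: Σ corner-gray over 14 cells = 6039  → 77.3500
row 2: Σ corner-gray over 14 cells = 6220  → 79.6683
Σ rows: total corner-gray = 18598  → 238.2108 mm³


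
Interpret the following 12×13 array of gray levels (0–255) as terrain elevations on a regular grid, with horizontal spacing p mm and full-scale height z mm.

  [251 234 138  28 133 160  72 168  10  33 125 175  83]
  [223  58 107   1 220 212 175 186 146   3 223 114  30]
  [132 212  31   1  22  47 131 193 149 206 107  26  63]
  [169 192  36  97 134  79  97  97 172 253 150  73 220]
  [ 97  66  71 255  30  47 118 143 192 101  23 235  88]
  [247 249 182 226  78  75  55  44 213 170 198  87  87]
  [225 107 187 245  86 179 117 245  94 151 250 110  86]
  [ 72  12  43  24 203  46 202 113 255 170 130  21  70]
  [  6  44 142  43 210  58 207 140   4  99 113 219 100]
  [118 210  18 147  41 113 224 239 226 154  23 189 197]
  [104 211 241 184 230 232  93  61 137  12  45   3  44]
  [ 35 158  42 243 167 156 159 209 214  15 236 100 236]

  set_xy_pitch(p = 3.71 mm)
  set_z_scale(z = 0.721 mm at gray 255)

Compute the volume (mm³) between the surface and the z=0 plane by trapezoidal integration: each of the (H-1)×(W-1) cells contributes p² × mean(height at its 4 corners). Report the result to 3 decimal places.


659.172

height_mm = gray/255 × 0.721; cell vol = 3.71² × mean(4 corners)
unit = 3.71² × 0.721 / (4×255) = 0.00972933 mm³ per gray-sum
row 0: Σ corner-gray over 12 cells = 6029  → 58.6581
row 1: Σ corner-gray over 12 cells = 5588  → 54.3675
row 2: Σ corner-gray over 12 cells = 5594  → 54.4259
row 3: Σ corner-gray over 12 cells = 5896  → 57.3641
row 4: Σ corner-gray over 12 cells = 6235  → 60.6624
row 5: Σ corner-gray over 12 cells = 7341  → 71.4230
row 6: Σ corner-gray over 12 cells = 6433  → 62.5888
row 7: Σ corner-gray over 12 cells = 5244  → 51.0206
row 8: Σ corner-gray over 12 cells = 6147  → 59.8062
row 9: Σ corner-gray over 12 cells = 6529  → 63.5228
row 10: Σ corner-gray over 12 cells = 6715  → 65.3324
Σ rows: total corner-gray = 67751  → 659.1718 mm³


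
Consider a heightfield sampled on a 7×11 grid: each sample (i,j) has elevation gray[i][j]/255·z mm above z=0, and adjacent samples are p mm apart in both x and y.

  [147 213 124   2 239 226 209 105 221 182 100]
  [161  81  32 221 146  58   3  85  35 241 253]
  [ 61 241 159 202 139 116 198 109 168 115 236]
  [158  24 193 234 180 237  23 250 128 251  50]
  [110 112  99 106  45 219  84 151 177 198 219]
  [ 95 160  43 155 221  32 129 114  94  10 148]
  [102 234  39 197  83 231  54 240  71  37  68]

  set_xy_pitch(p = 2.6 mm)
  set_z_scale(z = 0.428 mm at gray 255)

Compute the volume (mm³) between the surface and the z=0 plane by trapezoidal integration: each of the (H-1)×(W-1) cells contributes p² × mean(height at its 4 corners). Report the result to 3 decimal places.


93.280

height_mm = gray/255 × 0.428; cell vol = 2.6² × mean(4 corners)
unit = 2.6² × 0.428 / (4×255) = 0.00283655 mm³ per gray-sum
row 0: Σ corner-gray over 10 cells = 5507  → 15.6209
row 1: Σ corner-gray over 10 cells = 5409  → 15.3429
row 2: Σ corner-gray over 10 cells = 6439  → 18.2645
row 3: Σ corner-gray over 10 cells = 5959  → 16.9030
row 4: Σ corner-gray over 10 cells = 4870  → 13.8140
row 5: Σ corner-gray over 10 cells = 4701  → 13.3346
Σ rows: total corner-gray = 32885  → 93.2799 mm³


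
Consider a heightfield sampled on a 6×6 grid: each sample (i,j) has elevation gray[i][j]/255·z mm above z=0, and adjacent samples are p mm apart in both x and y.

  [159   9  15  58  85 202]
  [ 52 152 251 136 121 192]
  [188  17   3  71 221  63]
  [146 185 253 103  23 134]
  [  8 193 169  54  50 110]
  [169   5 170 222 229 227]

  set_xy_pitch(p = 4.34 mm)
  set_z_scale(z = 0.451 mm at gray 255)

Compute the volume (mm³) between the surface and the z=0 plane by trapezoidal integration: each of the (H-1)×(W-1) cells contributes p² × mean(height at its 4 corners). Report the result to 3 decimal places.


101.080

height_mm = gray/255 × 0.451; cell vol = 4.34² × mean(4 corners)
unit = 4.34² × 0.451 / (4×255) = 0.00832829 mm³ per gray-sum
row 0: Σ corner-gray over 5 cells = 2259  → 18.8136
row 1: Σ corner-gray over 5 cells = 2439  → 20.3127
row 2: Σ corner-gray over 5 cells = 2283  → 19.0135
row 3: Σ corner-gray over 5 cells = 2458  → 20.4709
row 4: Σ corner-gray over 5 cells = 2698  → 22.4697
Σ rows: total corner-gray = 12137  → 101.0805 mm³


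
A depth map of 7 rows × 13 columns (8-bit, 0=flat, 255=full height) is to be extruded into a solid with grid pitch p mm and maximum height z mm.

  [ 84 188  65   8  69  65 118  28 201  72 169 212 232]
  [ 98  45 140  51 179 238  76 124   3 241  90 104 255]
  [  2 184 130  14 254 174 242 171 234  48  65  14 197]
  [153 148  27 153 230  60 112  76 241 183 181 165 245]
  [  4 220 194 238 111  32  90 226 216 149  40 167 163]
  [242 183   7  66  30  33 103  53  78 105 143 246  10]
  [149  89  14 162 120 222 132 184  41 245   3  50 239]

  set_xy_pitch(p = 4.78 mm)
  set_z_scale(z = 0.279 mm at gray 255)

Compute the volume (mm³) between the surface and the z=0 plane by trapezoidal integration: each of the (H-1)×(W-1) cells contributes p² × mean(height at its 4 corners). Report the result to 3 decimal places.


height_mm = gray/255 × 0.279; cell vol = 4.78² × mean(4 corners)
unit = 4.78² × 0.279 / (4×255) = 0.00624971 mm³ per gray-sum
row 0: Σ corner-gray over 12 cells = 5641  → 35.2546
row 1: Σ corner-gray over 12 cells = 6194  → 38.7107
row 2: Σ corner-gray over 12 cells = 6809  → 42.5543
row 3: Σ corner-gray over 12 cells = 7083  → 44.2667
row 4: Σ corner-gray over 12 cells = 5879  → 36.7420
row 5: Σ corner-gray over 12 cells = 5258  → 32.8610
Σ rows: total corner-gray = 36864  → 230.3893 mm³

230.389


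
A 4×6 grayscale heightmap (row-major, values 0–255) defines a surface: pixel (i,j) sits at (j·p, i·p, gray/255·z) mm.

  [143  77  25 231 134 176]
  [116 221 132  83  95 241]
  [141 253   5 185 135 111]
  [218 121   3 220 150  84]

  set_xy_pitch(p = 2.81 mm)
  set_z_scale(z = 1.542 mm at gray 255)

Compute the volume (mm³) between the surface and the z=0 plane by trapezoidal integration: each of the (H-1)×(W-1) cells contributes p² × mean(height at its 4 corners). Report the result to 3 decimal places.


height_mm = gray/255 × 1.542; cell vol = 2.81² × mean(4 corners)
unit = 2.81² × 1.542 / (4×255) = 0.011937 mm³ per gray-sum
row 0: Σ corner-gray over 5 cells = 2672  → 31.8958
row 1: Σ corner-gray over 5 cells = 2827  → 33.7460
row 2: Σ corner-gray over 5 cells = 2698  → 32.2061
Σ rows: total corner-gray = 8197  → 97.8480 mm³

97.848


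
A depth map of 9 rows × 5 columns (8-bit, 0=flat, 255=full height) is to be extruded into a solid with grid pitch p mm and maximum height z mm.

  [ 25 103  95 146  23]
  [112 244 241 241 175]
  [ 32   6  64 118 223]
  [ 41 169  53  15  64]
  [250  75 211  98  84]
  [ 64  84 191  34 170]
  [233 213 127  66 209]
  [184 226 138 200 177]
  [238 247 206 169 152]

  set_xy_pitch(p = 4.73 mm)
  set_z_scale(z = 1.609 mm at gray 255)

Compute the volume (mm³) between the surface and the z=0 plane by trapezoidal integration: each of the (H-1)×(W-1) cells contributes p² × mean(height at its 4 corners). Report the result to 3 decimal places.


623.330

height_mm = gray/255 × 1.609; cell vol = 4.73² × mean(4 corners)
unit = 4.73² × 1.609 / (4×255) = 0.0352922 mm³ per gray-sum
row 0: Σ corner-gray over 4 cells = 2475  → 87.3481
row 1: Σ corner-gray over 4 cells = 2370  → 83.6424
row 2: Σ corner-gray over 4 cells = 1210  → 42.7035
row 3: Σ corner-gray over 4 cells = 1681  → 59.3261
row 4: Σ corner-gray over 4 cells = 1954  → 68.9609
row 5: Σ corner-gray over 4 cells = 2106  → 74.3253
row 6: Σ corner-gray over 4 cells = 2743  → 96.8064
row 7: Σ corner-gray over 4 cells = 3123  → 110.2174
Σ rows: total corner-gray = 17662  → 623.3300 mm³


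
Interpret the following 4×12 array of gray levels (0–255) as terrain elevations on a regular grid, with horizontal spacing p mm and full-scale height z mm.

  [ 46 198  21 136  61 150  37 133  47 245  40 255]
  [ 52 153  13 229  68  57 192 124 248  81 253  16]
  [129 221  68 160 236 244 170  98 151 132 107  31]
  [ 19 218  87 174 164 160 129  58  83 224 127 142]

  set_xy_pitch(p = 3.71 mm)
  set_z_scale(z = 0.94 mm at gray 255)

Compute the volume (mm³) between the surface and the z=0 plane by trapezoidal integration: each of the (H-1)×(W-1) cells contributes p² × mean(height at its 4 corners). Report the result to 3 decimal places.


height_mm = gray/255 × 0.94; cell vol = 3.71² × mean(4 corners)
unit = 3.71² × 0.94 / (4×255) = 0.0126846 mm³ per gray-sum
row 0: Σ corner-gray over 11 cells = 5341  → 67.7482
row 1: Σ corner-gray over 11 cells = 6238  → 79.1263
row 2: Σ corner-gray over 11 cells = 6343  → 80.4582
Σ rows: total corner-gray = 17922  → 227.3327 mm³

227.333


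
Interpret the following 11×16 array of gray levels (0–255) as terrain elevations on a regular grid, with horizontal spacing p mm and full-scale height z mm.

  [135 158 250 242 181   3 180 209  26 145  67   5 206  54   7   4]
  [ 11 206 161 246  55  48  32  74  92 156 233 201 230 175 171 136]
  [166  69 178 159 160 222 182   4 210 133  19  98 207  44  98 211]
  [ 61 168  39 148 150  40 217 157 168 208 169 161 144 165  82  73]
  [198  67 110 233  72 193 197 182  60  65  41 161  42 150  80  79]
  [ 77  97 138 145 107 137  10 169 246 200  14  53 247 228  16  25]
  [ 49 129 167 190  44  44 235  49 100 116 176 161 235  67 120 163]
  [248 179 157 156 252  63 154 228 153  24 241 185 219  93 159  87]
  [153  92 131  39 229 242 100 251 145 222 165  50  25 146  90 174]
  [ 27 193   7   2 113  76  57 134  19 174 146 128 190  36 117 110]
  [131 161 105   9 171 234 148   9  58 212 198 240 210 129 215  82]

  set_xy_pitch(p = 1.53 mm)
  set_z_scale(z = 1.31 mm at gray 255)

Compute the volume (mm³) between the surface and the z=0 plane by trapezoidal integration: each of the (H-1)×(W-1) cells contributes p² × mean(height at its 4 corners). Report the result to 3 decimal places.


237.894

height_mm = gray/255 × 1.31; cell vol = 1.53² × mean(4 corners)
unit = 1.53² × 1.31 / (4×255) = 0.00300645 mm³ per gray-sum
row 0: Σ corner-gray over 15 cells = 7912  → 23.7870
row 1: Σ corner-gray over 15 cells = 8250  → 24.8032
row 2: Σ corner-gray over 15 cells = 8109  → 24.3793
row 3: Σ corner-gray over 15 cells = 7749  → 23.2970
row 4: Σ corner-gray over 15 cells = 7299  → 21.9441
row 5: Σ corner-gray over 15 cells = 7594  → 22.8310
row 6: Σ corner-gray over 15 cells = 8739  → 26.2734
row 7: Σ corner-gray over 15 cells = 9042  → 27.1843
row 8: Σ corner-gray over 15 cells = 7102  → 21.3518
row 9: Σ corner-gray over 15 cells = 7332  → 22.0433
Σ rows: total corner-gray = 79128  → 237.8944 mm³


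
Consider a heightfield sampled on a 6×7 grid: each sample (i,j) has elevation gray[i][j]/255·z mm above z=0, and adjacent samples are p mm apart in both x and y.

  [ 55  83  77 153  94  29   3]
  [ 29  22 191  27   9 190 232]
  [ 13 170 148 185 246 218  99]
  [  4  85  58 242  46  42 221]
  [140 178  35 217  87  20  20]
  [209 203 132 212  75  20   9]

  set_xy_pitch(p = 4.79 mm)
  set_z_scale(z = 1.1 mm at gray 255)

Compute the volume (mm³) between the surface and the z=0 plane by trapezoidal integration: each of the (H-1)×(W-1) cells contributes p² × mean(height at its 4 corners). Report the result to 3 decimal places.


336.810

height_mm = gray/255 × 1.1; cell vol = 4.79² × mean(4 corners)
unit = 4.79² × 1.1 / (4×255) = 0.0247436 mm³ per gray-sum
row 0: Σ corner-gray over 6 cells = 2069  → 51.1946
row 1: Σ corner-gray over 6 cells = 3185  → 78.8085
row 2: Σ corner-gray over 6 cells = 3217  → 79.6003
row 3: Σ corner-gray over 6 cells = 2405  → 59.5084
row 4: Σ corner-gray over 6 cells = 2736  → 67.6986
Σ rows: total corner-gray = 13612  → 336.8104 mm³


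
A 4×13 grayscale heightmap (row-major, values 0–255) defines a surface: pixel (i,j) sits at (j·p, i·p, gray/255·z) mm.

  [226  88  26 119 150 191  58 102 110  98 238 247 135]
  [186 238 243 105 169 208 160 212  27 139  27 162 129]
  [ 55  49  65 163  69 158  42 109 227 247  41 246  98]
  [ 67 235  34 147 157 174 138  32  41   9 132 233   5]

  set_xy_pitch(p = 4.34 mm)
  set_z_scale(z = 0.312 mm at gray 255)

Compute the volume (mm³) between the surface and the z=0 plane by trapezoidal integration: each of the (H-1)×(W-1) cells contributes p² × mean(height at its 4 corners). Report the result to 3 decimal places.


111.260

height_mm = gray/255 × 0.312; cell vol = 4.34² × mean(4 corners)
unit = 4.34² × 0.312 / (4×255) = 0.00576148 mm³ per gray-sum
row 0: Σ corner-gray over 12 cells = 6910  → 39.8118
row 1: Σ corner-gray over 12 cells = 6680  → 38.4867
row 2: Σ corner-gray over 12 cells = 5721  → 32.9614
Σ rows: total corner-gray = 19311  → 111.2599 mm³


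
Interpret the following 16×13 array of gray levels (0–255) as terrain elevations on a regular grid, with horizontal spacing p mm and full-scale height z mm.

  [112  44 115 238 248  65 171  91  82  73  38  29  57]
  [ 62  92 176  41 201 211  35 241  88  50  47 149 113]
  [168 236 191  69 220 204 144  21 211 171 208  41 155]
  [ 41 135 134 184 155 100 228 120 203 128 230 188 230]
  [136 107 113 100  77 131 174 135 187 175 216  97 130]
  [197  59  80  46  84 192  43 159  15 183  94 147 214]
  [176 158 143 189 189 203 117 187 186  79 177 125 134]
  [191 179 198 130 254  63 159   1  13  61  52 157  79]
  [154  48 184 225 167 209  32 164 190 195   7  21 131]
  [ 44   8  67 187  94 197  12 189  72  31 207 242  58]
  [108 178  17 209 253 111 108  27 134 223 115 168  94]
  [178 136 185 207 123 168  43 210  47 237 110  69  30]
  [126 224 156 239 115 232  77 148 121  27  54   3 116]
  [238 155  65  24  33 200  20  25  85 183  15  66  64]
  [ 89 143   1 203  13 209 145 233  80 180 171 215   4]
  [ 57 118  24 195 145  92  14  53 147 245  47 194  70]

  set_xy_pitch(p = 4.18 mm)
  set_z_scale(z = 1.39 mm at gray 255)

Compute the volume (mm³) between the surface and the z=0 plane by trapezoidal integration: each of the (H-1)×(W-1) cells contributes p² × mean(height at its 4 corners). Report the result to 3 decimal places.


height_mm = gray/255 × 1.39; cell vol = 4.18² × mean(4 corners)
unit = 4.18² × 1.39 / (4×255) = 0.0238104 mm³ per gray-sum
row 0: Σ corner-gray over 12 cells = 5394  → 128.4334
row 1: Σ corner-gray over 12 cells = 6592  → 156.9583
row 2: Σ corner-gray over 12 cells = 7636  → 181.8164
row 3: Σ corner-gray over 12 cells = 7171  → 170.7446
row 4: Σ corner-gray over 12 cells = 5905  → 140.6006
row 5: Σ corner-gray over 12 cells = 6431  → 153.1249
row 6: Σ corner-gray over 12 cells = 6620  → 157.6250
row 7: Σ corner-gray over 12 cells = 5973  → 142.2197
row 8: Σ corner-gray over 12 cells = 5883  → 140.0767
row 9: Σ corner-gray over 12 cells = 6002  → 142.9102
row 10: Σ corner-gray over 12 cells = 6566  → 156.3393
row 11: Σ corner-gray over 12 cells = 6312  → 150.2914
row 12: Σ corner-gray over 12 cells = 5078  → 120.9094
row 13: Σ corner-gray over 12 cells = 5323  → 126.7429
row 14: Σ corner-gray over 12 cells = 5954  → 141.7673
Σ rows: total corner-gray = 92840  → 2210.5601 mm³

2210.560


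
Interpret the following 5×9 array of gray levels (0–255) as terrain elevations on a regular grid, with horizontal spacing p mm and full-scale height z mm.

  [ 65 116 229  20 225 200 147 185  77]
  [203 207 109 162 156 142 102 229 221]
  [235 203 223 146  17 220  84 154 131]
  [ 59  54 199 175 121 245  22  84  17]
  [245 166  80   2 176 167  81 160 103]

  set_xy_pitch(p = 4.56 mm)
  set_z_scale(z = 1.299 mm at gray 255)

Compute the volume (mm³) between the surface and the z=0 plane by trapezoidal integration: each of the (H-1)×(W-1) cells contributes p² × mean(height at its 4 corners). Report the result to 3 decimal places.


485.825

height_mm = gray/255 × 1.299; cell vol = 4.56² × mean(4 corners)
unit = 4.56² × 1.299 / (4×255) = 0.0264813 mm³ per gray-sum
row 0: Σ corner-gray over 8 cells = 5024  → 133.0419
row 1: Σ corner-gray over 8 cells = 5098  → 135.0015
row 2: Σ corner-gray over 8 cells = 4336  → 114.8227
row 3: Σ corner-gray over 8 cells = 3888  → 102.9591
Σ rows: total corner-gray = 18346  → 485.8252 mm³


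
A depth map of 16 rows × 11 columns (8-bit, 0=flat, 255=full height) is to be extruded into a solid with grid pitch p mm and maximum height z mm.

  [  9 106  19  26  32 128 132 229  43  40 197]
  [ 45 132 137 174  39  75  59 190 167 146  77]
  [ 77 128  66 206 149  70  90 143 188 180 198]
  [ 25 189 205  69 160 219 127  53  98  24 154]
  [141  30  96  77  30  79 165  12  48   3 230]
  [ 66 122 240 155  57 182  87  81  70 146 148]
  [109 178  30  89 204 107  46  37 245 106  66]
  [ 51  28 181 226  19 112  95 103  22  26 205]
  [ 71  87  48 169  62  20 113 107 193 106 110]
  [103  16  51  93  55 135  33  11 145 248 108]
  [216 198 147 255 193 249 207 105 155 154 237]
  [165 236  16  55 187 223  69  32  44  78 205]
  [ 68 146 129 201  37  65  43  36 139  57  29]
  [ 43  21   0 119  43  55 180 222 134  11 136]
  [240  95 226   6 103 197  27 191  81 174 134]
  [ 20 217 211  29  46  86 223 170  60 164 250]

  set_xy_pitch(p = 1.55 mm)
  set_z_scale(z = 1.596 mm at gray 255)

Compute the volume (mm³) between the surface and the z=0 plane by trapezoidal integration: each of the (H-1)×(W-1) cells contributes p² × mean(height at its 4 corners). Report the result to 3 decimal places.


height_mm = gray/255 × 1.596; cell vol = 1.55² × mean(4 corners)
unit = 1.55² × 1.596 / (4×255) = 0.00375921 mm³ per gray-sum
row 0: Σ corner-gray over 10 cells = 4076  → 15.3225
row 1: Σ corner-gray over 10 cells = 5075  → 19.0780
row 2: Σ corner-gray over 10 cells = 5182  → 19.4802
row 3: Σ corner-gray over 10 cells = 3918  → 14.7286
row 4: Σ corner-gray over 10 cells = 3945  → 14.8301
row 5: Σ corner-gray over 10 cells = 4753  → 17.8675
row 6: Σ corner-gray over 10 cells = 4139  → 15.5594
row 7: Σ corner-gray over 10 cells = 3871  → 14.5519
row 8: Σ corner-gray over 10 cells = 3776  → 14.1948
row 9: Σ corner-gray over 10 cells = 5564  → 20.9162
row 10: Σ corner-gray over 10 cells = 6029  → 22.6643
row 11: Σ corner-gray over 10 cells = 4053  → 15.2361
row 12: Σ corner-gray over 10 cells = 3552  → 13.3527
row 13: Σ corner-gray over 10 cells = 4323  → 16.2510
row 14: Σ corner-gray over 10 cells = 5256  → 19.7584
Σ rows: total corner-gray = 67512  → 253.7915 mm³

253.792


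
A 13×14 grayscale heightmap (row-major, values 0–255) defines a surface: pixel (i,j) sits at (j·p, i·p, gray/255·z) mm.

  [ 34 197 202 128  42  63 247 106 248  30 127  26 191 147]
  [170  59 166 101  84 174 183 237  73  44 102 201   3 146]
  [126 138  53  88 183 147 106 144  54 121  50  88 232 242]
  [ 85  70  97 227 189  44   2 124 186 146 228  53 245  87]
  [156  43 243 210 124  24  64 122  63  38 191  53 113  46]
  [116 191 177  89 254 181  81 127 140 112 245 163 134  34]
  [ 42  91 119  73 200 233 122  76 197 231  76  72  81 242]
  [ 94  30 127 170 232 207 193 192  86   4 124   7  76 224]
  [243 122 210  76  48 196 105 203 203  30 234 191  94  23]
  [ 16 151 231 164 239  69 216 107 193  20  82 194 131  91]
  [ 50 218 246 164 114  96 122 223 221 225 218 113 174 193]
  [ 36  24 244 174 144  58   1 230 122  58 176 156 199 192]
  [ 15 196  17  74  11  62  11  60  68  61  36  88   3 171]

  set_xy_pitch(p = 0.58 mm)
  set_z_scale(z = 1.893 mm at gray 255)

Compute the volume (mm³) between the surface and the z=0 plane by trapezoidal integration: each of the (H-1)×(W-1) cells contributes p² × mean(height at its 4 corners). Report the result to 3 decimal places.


51.039

height_mm = gray/255 × 1.893; cell vol = 0.58² × mean(4 corners)
unit = 0.58² × 1.893 / (4×255) = 0.000624319 mm³ per gray-sum
row 0: Σ corner-gray over 13 cells = 6565  → 4.0987
row 1: Σ corner-gray over 13 cells = 6346  → 3.9619
row 2: Σ corner-gray over 13 cells = 6570  → 4.1018
row 3: Σ corner-gray over 13 cells = 6172  → 3.8533
row 4: Σ corner-gray over 13 cells = 6716  → 4.1929
row 5: Σ corner-gray over 13 cells = 7364  → 4.5975
row 6: Σ corner-gray over 13 cells = 6640  → 4.1455
row 7: Σ corner-gray over 13 cells = 6904  → 4.3103
row 8: Σ corner-gray over 13 cells = 7391  → 4.6143
row 9: Σ corner-gray over 13 cells = 8212  → 5.1269
row 10: Σ corner-gray over 13 cells = 7911  → 4.9390
row 11: Σ corner-gray over 13 cells = 4960  → 3.0966
Σ rows: total corner-gray = 81751  → 51.0387 mm³


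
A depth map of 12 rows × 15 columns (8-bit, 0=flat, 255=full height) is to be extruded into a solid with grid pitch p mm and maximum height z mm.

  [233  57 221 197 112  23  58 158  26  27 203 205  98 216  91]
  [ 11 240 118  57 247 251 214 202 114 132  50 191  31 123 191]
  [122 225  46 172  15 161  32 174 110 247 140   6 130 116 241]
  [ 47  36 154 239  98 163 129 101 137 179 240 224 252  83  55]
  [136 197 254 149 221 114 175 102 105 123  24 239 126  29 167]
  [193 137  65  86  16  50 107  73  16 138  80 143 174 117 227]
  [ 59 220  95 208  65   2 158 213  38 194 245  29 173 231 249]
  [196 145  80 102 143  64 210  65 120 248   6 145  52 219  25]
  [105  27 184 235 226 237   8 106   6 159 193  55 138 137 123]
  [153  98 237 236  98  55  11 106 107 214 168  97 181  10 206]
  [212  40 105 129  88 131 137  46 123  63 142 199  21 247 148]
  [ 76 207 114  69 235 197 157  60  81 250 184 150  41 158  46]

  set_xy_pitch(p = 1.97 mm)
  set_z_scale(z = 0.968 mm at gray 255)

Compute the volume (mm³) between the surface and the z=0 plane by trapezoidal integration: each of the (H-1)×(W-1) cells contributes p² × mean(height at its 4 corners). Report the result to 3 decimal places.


height_mm = gray/255 × 0.968; cell vol = 1.97² × mean(4 corners)
unit = 1.97² × 0.968 / (4×255) = 0.00368305 mm³ per gray-sum
row 0: Σ corner-gray over 14 cells = 7668  → 28.2416
row 1: Σ corner-gray over 14 cells = 7653  → 28.1864
row 2: Σ corner-gray over 14 cells = 7683  → 28.2969
row 3: Σ corner-gray over 14 cells = 8191  → 30.1679
row 4: Σ corner-gray over 14 cells = 6843  → 25.2031
row 5: Σ corner-gray over 14 cells = 6874  → 25.3173
row 6: Σ corner-gray over 14 cells = 7469  → 27.5087
row 7: Σ corner-gray over 14 cells = 7069  → 26.0355
row 8: Σ corner-gray over 14 cells = 7245  → 26.6837
row 9: Σ corner-gray over 14 cells = 6897  → 25.4020
row 10: Σ corner-gray over 14 cells = 7230  → 26.6285
Σ rows: total corner-gray = 80822  → 297.6715 mm³

297.671


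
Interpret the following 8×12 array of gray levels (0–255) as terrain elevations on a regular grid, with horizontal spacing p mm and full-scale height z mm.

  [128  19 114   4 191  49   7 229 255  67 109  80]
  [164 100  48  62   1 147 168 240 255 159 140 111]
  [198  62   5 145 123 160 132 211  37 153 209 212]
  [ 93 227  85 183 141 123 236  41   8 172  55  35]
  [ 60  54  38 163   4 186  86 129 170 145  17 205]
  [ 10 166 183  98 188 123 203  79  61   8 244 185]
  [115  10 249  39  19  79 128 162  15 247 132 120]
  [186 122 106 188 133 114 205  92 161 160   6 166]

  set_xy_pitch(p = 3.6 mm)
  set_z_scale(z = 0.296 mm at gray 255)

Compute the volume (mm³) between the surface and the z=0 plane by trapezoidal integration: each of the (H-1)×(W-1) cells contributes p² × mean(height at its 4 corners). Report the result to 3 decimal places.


height_mm = gray/255 × 0.296; cell vol = 3.6² × mean(4 corners)
unit = 3.6² × 0.296 / (4×255) = 0.00376094 mm³ per gray-sum
row 0: Σ corner-gray over 11 cells = 5211  → 19.5983
row 1: Σ corner-gray over 11 cells = 5799  → 21.8097
row 2: Σ corner-gray over 11 cells = 5554  → 20.8883
row 3: Σ corner-gray over 11 cells = 4919  → 18.5001
row 4: Σ corner-gray over 11 cells = 5150  → 19.3688
row 5: Σ corner-gray over 11 cells = 5296  → 19.9179
row 6: Σ corner-gray over 11 cells = 5321  → 20.0120
Σ rows: total corner-gray = 37250  → 140.0951 mm³

140.095
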